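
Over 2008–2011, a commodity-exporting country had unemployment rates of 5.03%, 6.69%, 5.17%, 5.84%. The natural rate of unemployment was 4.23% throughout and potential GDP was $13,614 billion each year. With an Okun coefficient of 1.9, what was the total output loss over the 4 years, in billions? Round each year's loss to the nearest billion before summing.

$1,502 billion

Year 2008: gap = -1.9 × (5.03 - 4.23) = -1.52%, loss ≈ 13614 × 1.52/100 ≈ 207.
Year 2009: gap = -1.9 × (6.69 - 4.23) = -4.674%, loss ≈ 13614 × 4.674/100 ≈ 636.
Year 2010: gap = -1.9 × (5.17 - 4.23) = -1.786%, loss ≈ 13614 × 1.786/100 ≈ 243.
Year 2011: gap = -1.9 × (5.84 - 4.23) = -3.059%, loss ≈ 13614 × 3.059/100 ≈ 416.
Total lost output = 207 + 636 + 243 + 416 = 1502 billion.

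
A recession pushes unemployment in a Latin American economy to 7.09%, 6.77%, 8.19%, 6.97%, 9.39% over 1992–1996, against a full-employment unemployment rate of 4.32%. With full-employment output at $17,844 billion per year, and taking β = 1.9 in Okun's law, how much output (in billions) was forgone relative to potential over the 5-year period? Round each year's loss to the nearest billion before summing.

Year 1992: gap = -1.9 × (7.09 - 4.32) = -5.263%, loss ≈ 17844 × 5.263/100 ≈ 939.
Year 1993: gap = -1.9 × (6.77 - 4.32) = -4.655%, loss ≈ 17844 × 4.655/100 ≈ 831.
Year 1994: gap = -1.9 × (8.19 - 4.32) = -7.353%, loss ≈ 17844 × 7.353/100 ≈ 1312.
Year 1995: gap = -1.9 × (6.97 - 4.32) = -5.035%, loss ≈ 17844 × 5.035/100 ≈ 898.
Year 1996: gap = -1.9 × (9.39 - 4.32) = -9.633%, loss ≈ 17844 × 9.633/100 ≈ 1719.
Total lost output = 939 + 831 + 1312 + 898 + 1719 = 5699 billion.

$5,699 billion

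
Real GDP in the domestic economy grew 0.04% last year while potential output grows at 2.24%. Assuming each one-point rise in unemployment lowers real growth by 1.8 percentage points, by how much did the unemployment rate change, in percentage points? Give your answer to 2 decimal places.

Growth-rate Okun's law: g_Y = g_Y* - β × Δu, so Δu = (g_Y* - g_Y)/β.
Δu = (2.24 - 0.04)/1.8 = 2.2/1.8 = 1.22 percentage points.

1.22 percentage points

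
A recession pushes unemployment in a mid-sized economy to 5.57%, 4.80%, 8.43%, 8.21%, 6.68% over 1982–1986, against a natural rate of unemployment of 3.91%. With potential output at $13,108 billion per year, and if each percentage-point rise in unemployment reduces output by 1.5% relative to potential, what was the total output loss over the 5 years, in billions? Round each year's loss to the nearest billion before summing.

Year 1982: gap = -1.5 × (5.57 - 3.91) = -2.49%, loss ≈ 13108 × 2.49/100 ≈ 326.
Year 1983: gap = -1.5 × (4.8 - 3.91) = -1.335%, loss ≈ 13108 × 1.335/100 ≈ 175.
Year 1984: gap = -1.5 × (8.43 - 3.91) = -6.78%, loss ≈ 13108 × 6.78/100 ≈ 889.
Year 1985: gap = -1.5 × (8.21 - 3.91) = -6.45%, loss ≈ 13108 × 6.45/100 ≈ 845.
Year 1986: gap = -1.5 × (6.68 - 3.91) = -4.155%, loss ≈ 13108 × 4.155/100 ≈ 545.
Total lost output = 326 + 175 + 889 + 845 + 545 = 2780 billion.

$2,780 billion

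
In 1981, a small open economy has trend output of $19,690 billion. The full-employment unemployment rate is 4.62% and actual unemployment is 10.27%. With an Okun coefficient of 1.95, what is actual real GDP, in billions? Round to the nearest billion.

Unemployment gap = 10.27 - 4.62 = 5.65 points, so the output gap is -1.95 × 5.65 = -11.0175%.
Actual GDP = 19690 × (1 - 11.0175/100) = 19690 × 0.889825 ≈ 17521 billion.

$17,521 billion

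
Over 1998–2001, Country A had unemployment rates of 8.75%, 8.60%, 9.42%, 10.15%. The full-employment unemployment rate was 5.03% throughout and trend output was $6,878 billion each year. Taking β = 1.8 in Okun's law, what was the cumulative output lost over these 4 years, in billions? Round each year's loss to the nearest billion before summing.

$2,080 billion

Year 1998: gap = -1.8 × (8.75 - 5.03) = -6.696%, loss ≈ 6878 × 6.696/100 ≈ 461.
Year 1999: gap = -1.8 × (8.6 - 5.03) = -6.426%, loss ≈ 6878 × 6.426/100 ≈ 442.
Year 2000: gap = -1.8 × (9.42 - 5.03) = -7.902%, loss ≈ 6878 × 7.902/100 ≈ 543.
Year 2001: gap = -1.8 × (10.15 - 5.03) = -9.216%, loss ≈ 6878 × 9.216/100 ≈ 634.
Total lost output = 461 + 442 + 543 + 634 = 2080 billion.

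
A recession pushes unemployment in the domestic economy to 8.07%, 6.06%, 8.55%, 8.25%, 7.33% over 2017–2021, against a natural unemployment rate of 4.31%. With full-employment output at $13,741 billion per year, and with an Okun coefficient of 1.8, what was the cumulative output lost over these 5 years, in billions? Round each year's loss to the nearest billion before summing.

$4,134 billion

Year 2017: gap = -1.8 × (8.07 - 4.31) = -6.768%, loss ≈ 13741 × 6.768/100 ≈ 930.
Year 2018: gap = -1.8 × (6.06 - 4.31) = -3.15%, loss ≈ 13741 × 3.15/100 ≈ 433.
Year 2019: gap = -1.8 × (8.55 - 4.31) = -7.632%, loss ≈ 13741 × 7.632/100 ≈ 1049.
Year 2020: gap = -1.8 × (8.25 - 4.31) = -7.092%, loss ≈ 13741 × 7.092/100 ≈ 975.
Year 2021: gap = -1.8 × (7.33 - 4.31) = -5.436%, loss ≈ 13741 × 5.436/100 ≈ 747.
Total lost output = 930 + 433 + 1049 + 975 + 747 = 4134 billion.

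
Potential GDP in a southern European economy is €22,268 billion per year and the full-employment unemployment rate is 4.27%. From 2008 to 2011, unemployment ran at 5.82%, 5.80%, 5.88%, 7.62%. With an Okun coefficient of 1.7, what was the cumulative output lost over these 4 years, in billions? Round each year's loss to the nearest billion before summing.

€3,043 billion

Year 2008: gap = -1.7 × (5.82 - 4.27) = -2.635%, loss ≈ 22268 × 2.635/100 ≈ 587.
Year 2009: gap = -1.7 × (5.8 - 4.27) = -2.601%, loss ≈ 22268 × 2.601/100 ≈ 579.
Year 2010: gap = -1.7 × (5.88 - 4.27) = -2.737%, loss ≈ 22268 × 2.737/100 ≈ 609.
Year 2011: gap = -1.7 × (7.62 - 4.27) = -5.695%, loss ≈ 22268 × 5.695/100 ≈ 1268.
Total lost output = 587 + 579 + 609 + 1268 = 3043 billion.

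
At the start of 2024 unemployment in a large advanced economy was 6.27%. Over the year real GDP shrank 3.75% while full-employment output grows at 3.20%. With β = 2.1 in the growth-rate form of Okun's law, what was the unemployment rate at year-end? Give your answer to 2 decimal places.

9.58%

Growth-rate Okun's law: g_Y = g_Y* - β × Δu, so Δu = (g_Y* - g_Y)/β.
Δu = (3.2 + 3.75)/2.1 = 6.95/2.1 = 3.31 percentage points.
Year-end unemployment = 6.27 + 3.31 = 9.58%.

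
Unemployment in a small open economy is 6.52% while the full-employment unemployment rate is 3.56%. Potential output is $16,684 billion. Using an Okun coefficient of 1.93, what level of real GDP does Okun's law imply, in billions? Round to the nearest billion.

$15,731 billion

Unemployment gap = 6.52 - 3.56 = 2.96 points, so the output gap is -1.93 × 2.96 = -5.7128%.
Actual GDP = 16684 × (1 - 5.7128/100) = 16684 × 0.942872 ≈ 15731 billion.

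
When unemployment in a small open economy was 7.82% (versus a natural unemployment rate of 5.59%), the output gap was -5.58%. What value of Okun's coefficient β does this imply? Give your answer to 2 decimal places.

β ≈ 2.50

Okun's law: output gap = -β × (u - u*).
-5.58 = -β × (7.82 - 5.59) = -β × 2.23, so β = 5.58/2.23 = 2.50.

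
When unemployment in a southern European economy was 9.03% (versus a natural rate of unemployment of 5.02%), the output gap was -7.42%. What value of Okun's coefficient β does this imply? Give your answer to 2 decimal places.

Okun's law: output gap = -β × (u - u*).
-7.42 = -β × (9.03 - 5.02) = -β × 4.01, so β = 7.42/4.01 = 1.85.

β ≈ 1.85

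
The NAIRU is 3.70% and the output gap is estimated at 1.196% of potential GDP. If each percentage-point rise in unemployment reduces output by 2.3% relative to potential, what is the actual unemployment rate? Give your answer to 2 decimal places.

3.18%

From Okun's law, u - u* = -(output gap)/β = -(1.196)/2.3 = -0.52 points.
So u = 3.7 - 0.52 = 3.18%.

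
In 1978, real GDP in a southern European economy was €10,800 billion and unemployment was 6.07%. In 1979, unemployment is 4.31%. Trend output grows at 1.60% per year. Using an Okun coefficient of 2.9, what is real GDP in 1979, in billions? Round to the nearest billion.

Δu = 4.31 - 6.07 = -1.76 points.
Okun's law (growth form): g_Y = g_Y* - β × Δu = 1.60 - 2.9 × (-1.76) = 1.6 + 5.104 = 6.704%.
Real GDP in the next year = 10800 × (1 + 6.704/100) = 10800 × 1.06704 ≈ 11524 billion.

€11,524 billion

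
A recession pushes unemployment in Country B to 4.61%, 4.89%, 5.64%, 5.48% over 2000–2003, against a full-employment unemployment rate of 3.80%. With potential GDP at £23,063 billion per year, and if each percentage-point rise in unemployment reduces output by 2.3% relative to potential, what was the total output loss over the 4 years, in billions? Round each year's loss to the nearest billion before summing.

£2,875 billion

Year 2000: gap = -2.3 × (4.61 - 3.8) = -1.863%, loss ≈ 23063 × 1.863/100 ≈ 430.
Year 2001: gap = -2.3 × (4.89 - 3.8) = -2.507%, loss ≈ 23063 × 2.507/100 ≈ 578.
Year 2002: gap = -2.3 × (5.64 - 3.8) = -4.232%, loss ≈ 23063 × 4.232/100 ≈ 976.
Year 2003: gap = -2.3 × (5.48 - 3.8) = -3.864%, loss ≈ 23063 × 3.864/100 ≈ 891.
Total lost output = 430 + 578 + 976 + 891 = 2875 billion.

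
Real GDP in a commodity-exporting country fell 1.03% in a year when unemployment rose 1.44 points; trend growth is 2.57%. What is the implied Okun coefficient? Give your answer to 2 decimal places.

β ≈ 2.50

Growth form: g_Y = g_Y* - β × Δu, so β = (g_Y* - g_Y)/Δu.
β = (2.57 + 1.03)/1.44 = 3.6/1.44 = 2.50.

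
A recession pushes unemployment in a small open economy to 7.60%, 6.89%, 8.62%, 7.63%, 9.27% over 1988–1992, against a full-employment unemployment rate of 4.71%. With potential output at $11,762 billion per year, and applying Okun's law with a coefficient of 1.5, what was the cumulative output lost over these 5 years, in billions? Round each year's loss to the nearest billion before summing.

$2,905 billion

Year 1988: gap = -1.5 × (7.6 - 4.71) = -4.335%, loss ≈ 11762 × 4.335/100 ≈ 510.
Year 1989: gap = -1.5 × (6.89 - 4.71) = -3.27%, loss ≈ 11762 × 3.27/100 ≈ 385.
Year 1990: gap = -1.5 × (8.62 - 4.71) = -5.865%, loss ≈ 11762 × 5.865/100 ≈ 690.
Year 1991: gap = -1.5 × (7.63 - 4.71) = -4.38%, loss ≈ 11762 × 4.38/100 ≈ 515.
Year 1992: gap = -1.5 × (9.27 - 4.71) = -6.84%, loss ≈ 11762 × 6.84/100 ≈ 805.
Total lost output = 510 + 385 + 690 + 515 + 805 = 2905 billion.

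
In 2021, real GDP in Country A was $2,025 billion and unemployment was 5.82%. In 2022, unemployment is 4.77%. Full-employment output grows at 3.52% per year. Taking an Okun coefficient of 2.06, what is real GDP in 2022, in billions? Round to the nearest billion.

$2,140 billion

Δu = 4.77 - 5.82 = -1.05 points.
Okun's law (growth form): g_Y = g_Y* - β × Δu = 3.52 - 2.06 × (-1.05) = 3.52 + 2.163 = 5.683%.
Real GDP in the next year = 2025 × (1 + 5.683/100) = 2025 × 1.05683 ≈ 2140 billion.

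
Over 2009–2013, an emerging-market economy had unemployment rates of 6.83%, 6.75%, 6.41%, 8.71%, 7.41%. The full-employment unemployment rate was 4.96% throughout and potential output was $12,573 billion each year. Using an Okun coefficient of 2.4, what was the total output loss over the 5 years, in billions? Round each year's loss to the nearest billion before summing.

Year 2009: gap = -2.4 × (6.83 - 4.96) = -4.488%, loss ≈ 12573 × 4.488/100 ≈ 564.
Year 2010: gap = -2.4 × (6.75 - 4.96) = -4.296%, loss ≈ 12573 × 4.296/100 ≈ 540.
Year 2011: gap = -2.4 × (6.41 - 4.96) = -3.48%, loss ≈ 12573 × 3.48/100 ≈ 438.
Year 2012: gap = -2.4 × (8.71 - 4.96) = -9%, loss ≈ 12573 × 9/100 ≈ 1132.
Year 2013: gap = -2.4 × (7.41 - 4.96) = -5.88%, loss ≈ 12573 × 5.88/100 ≈ 739.
Total lost output = 564 + 540 + 438 + 1132 + 739 = 3413 billion.

$3,413 billion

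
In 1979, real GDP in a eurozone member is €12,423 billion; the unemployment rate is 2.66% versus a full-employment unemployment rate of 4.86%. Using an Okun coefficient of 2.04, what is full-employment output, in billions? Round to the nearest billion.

€11,889 billion

Unemployment gap = 2.66 - 4.86 = -2.2 points, so output gap = -2.04 × (-2.2) = 4.488%.
Since Y = Y* × (1 + gap/100), Y* = 12423/1.04488 ≈ 11889 billion.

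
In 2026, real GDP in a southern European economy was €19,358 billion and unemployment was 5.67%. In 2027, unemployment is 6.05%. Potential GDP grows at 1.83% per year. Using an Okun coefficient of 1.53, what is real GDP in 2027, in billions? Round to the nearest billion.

Δu = 6.05 - 5.67 = 0.38 points.
Okun's law (growth form): g_Y = g_Y* - β × Δu = 1.83 - 1.53 × (0.38) = 1.83 - 0.5814 = 1.2486%.
Real GDP in the next year = 19358 × (1 + 1.2486/100) = 19358 × 1.012486 ≈ 19600 billion.

€19,600 billion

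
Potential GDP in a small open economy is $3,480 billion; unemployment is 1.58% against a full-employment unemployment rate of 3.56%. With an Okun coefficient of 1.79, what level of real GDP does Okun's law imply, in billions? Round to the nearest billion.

$3,603 billion

Unemployment gap = 1.58 - 3.56 = -1.98 points, so the output gap is -1.79 × (-1.98) = 3.5442%.
Actual GDP = 3480 × (1 + 3.5442/100) = 3480 × 1.035442 ≈ 3603 billion.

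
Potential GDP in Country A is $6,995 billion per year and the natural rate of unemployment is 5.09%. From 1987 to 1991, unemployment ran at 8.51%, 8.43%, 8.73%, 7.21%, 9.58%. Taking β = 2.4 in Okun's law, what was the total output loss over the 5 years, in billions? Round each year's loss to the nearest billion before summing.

Year 1987: gap = -2.4 × (8.51 - 5.09) = -8.208%, loss ≈ 6995 × 8.208/100 ≈ 574.
Year 1988: gap = -2.4 × (8.43 - 5.09) = -8.016%, loss ≈ 6995 × 8.016/100 ≈ 561.
Year 1989: gap = -2.4 × (8.73 - 5.09) = -8.736%, loss ≈ 6995 × 8.736/100 ≈ 611.
Year 1990: gap = -2.4 × (7.21 - 5.09) = -5.088%, loss ≈ 6995 × 5.088/100 ≈ 356.
Year 1991: gap = -2.4 × (9.58 - 5.09) = -10.776%, loss ≈ 6995 × 10.776/100 ≈ 754.
Total lost output = 574 + 561 + 611 + 356 + 754 = 2856 billion.

$2,856 billion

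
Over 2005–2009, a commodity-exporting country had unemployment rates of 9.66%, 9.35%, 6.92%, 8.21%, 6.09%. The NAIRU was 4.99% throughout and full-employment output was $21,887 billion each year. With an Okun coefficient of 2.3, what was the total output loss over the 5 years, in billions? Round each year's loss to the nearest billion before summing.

Year 2005: gap = -2.3 × (9.66 - 4.99) = -10.741%, loss ≈ 21887 × 10.741/100 ≈ 2351.
Year 2006: gap = -2.3 × (9.35 - 4.99) = -10.028%, loss ≈ 21887 × 10.028/100 ≈ 2195.
Year 2007: gap = -2.3 × (6.92 - 4.99) = -4.439%, loss ≈ 21887 × 4.439/100 ≈ 972.
Year 2008: gap = -2.3 × (8.21 - 4.99) = -7.406%, loss ≈ 21887 × 7.406/100 ≈ 1621.
Year 2009: gap = -2.3 × (6.09 - 4.99) = -2.53%, loss ≈ 21887 × 2.53/100 ≈ 554.
Total lost output = 2351 + 2195 + 972 + 1621 + 554 = 7693 billion.

$7,693 billion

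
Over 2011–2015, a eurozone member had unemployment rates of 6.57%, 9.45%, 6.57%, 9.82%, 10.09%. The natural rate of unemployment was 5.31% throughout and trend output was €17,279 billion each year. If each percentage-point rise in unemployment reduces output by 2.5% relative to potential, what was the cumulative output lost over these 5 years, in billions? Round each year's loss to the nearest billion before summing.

Year 2011: gap = -2.5 × (6.57 - 5.31) = -3.15%, loss ≈ 17279 × 3.15/100 ≈ 544.
Year 2012: gap = -2.5 × (9.45 - 5.31) = -10.35%, loss ≈ 17279 × 10.35/100 ≈ 1788.
Year 2013: gap = -2.5 × (6.57 - 5.31) = -3.15%, loss ≈ 17279 × 3.15/100 ≈ 544.
Year 2014: gap = -2.5 × (9.82 - 5.31) = -11.275%, loss ≈ 17279 × 11.275/100 ≈ 1948.
Year 2015: gap = -2.5 × (10.09 - 5.31) = -11.95%, loss ≈ 17279 × 11.95/100 ≈ 2065.
Total lost output = 544 + 1788 + 544 + 1948 + 2065 = 6889 billion.

€6,889 billion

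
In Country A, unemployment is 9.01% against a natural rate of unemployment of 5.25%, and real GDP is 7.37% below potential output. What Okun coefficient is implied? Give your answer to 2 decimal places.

β ≈ 1.96

Okun's law: output gap = -β × (u - u*).
-7.37 = -β × (9.01 - 5.25) = -β × 3.76, so β = 7.37/3.76 = 1.96.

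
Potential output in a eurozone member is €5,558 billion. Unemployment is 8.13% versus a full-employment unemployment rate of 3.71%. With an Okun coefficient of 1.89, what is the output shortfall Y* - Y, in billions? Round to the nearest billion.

€464 billion

Output gap = -1.89 × (8.13 - 3.71) = -1.89 × 4.42 = -8.3538%.
Actual GDP ≈ 5558 × 0.916462 ≈ 5094 billion, so the shortfall is 5558 - 5094 = 464 billion.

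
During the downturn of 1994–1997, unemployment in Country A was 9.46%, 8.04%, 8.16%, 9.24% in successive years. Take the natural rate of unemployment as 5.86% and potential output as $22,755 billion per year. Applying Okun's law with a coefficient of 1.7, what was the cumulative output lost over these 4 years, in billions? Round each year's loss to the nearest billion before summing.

Year 1994: gap = -1.7 × (9.46 - 5.86) = -6.12%, loss ≈ 22755 × 6.12/100 ≈ 1393.
Year 1995: gap = -1.7 × (8.04 - 5.86) = -3.706%, loss ≈ 22755 × 3.706/100 ≈ 843.
Year 1996: gap = -1.7 × (8.16 - 5.86) = -3.91%, loss ≈ 22755 × 3.91/100 ≈ 890.
Year 1997: gap = -1.7 × (9.24 - 5.86) = -5.746%, loss ≈ 22755 × 5.746/100 ≈ 1308.
Total lost output = 1393 + 843 + 890 + 1308 = 4434 billion.

$4,434 billion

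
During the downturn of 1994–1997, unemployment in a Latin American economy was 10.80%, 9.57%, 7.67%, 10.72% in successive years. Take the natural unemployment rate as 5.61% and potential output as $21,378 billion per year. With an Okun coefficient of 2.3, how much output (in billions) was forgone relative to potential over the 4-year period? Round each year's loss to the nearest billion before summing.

Year 1994: gap = -2.3 × (10.8 - 5.61) = -11.937%, loss ≈ 21378 × 11.937/100 ≈ 2552.
Year 1995: gap = -2.3 × (9.57 - 5.61) = -9.108%, loss ≈ 21378 × 9.108/100 ≈ 1947.
Year 1996: gap = -2.3 × (7.67 - 5.61) = -4.738%, loss ≈ 21378 × 4.738/100 ≈ 1013.
Year 1997: gap = -2.3 × (10.72 - 5.61) = -11.753%, loss ≈ 21378 × 11.753/100 ≈ 2513.
Total lost output = 2552 + 1947 + 1013 + 2513 = 8025 billion.

$8,025 billion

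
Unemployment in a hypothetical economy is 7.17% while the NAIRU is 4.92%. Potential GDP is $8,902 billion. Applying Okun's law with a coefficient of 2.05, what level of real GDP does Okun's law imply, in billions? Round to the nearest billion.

Unemployment gap = 7.17 - 4.92 = 2.25 points, so the output gap is -2.05 × 2.25 = -4.6125%.
Actual GDP = 8902 × (1 - 4.6125/100) = 8902 × 0.953875 ≈ 8491 billion.

$8,491 billion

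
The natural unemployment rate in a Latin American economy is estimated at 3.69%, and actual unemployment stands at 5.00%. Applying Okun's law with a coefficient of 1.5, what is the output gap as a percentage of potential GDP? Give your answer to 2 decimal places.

The unemployment gap is 5 - 3.69 = 1.31 percentage points.
Okun's law gives an output gap of -1.5 × 1.31 = -1.965%, i.e. 1.97% below potential.

-1.97%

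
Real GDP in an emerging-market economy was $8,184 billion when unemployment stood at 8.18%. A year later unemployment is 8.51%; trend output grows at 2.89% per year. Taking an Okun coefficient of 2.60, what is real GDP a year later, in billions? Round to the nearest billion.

Δu = 8.51 - 8.18 = 0.33 points.
Okun's law (growth form): g_Y = g_Y* - β × Δu = 2.89 - 2.60 × (0.33) = 2.89 - 0.858 = 2.032%.
Real GDP in the next year = 8184 × (1 + 2.032/100) = 8184 × 1.02032 ≈ 8350 billion.

$8,350 billion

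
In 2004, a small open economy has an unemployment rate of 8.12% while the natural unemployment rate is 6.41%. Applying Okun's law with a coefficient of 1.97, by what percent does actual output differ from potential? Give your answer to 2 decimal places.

The unemployment gap is 8.12 - 6.41 = 1.71 percentage points.
Okun's law gives an output gap of -1.97 × 1.71 = -3.3687%, i.e. 3.37% below potential.

-3.37%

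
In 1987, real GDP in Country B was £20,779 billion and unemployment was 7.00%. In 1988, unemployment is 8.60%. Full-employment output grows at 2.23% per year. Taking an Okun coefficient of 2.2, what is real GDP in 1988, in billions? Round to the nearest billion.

Δu = 8.6 - 7 = 1.6 points.
Okun's law (growth form): g_Y = g_Y* - β × Δu = 2.23 - 2.2 × (1.60) = 2.23 - 3.52 = -1.29%.
Real GDP in the next year = 20779 × (1 - 1.29/100) = 20779 × 0.9871 ≈ 20511 billion.

£20,511 billion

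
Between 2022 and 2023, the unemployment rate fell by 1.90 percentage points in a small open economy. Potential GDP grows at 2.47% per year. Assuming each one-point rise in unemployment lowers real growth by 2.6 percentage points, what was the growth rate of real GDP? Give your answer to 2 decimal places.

7.41%

Growth-rate Okun's law: g_Y = g_Y* - β × Δu.
g_Y = 2.47 - 2.6 × (-1.90) = 2.47 + 4.94 = 7.41%, i.e. 7.41% to 2 d.p.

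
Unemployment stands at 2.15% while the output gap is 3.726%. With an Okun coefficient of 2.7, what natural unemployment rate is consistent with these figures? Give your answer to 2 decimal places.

3.53%

From Okun's law, u - u* = -(output gap)/β = -(3.726)/2.7 = -1.38 points.
So u* = 2.15 + 1.38 = 3.53%.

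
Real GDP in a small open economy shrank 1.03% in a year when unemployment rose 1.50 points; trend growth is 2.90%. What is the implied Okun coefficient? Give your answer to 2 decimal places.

Growth form: g_Y = g_Y* - β × Δu, so β = (g_Y* - g_Y)/Δu.
β = (2.9 + 1.03)/1.50 = 3.93/1.50 = 2.62.

β ≈ 2.62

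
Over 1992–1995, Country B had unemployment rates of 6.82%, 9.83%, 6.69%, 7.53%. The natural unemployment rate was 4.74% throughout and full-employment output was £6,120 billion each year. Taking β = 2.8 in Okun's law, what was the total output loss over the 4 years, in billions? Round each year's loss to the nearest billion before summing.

£2,040 billion

Year 1992: gap = -2.8 × (6.82 - 4.74) = -5.824%, loss ≈ 6120 × 5.824/100 ≈ 356.
Year 1993: gap = -2.8 × (9.83 - 4.74) = -14.252%, loss ≈ 6120 × 14.252/100 ≈ 872.
Year 1994: gap = -2.8 × (6.69 - 4.74) = -5.46%, loss ≈ 6120 × 5.46/100 ≈ 334.
Year 1995: gap = -2.8 × (7.53 - 4.74) = -7.812%, loss ≈ 6120 × 7.812/100 ≈ 478.
Total lost output = 356 + 872 + 334 + 478 = 2040 billion.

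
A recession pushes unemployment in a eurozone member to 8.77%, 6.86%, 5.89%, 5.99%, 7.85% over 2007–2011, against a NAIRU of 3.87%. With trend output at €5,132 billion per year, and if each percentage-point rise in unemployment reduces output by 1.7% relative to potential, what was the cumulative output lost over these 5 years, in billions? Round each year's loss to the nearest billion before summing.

Year 2007: gap = -1.7 × (8.77 - 3.87) = -8.33%, loss ≈ 5132 × 8.33/100 ≈ 427.
Year 2008: gap = -1.7 × (6.86 - 3.87) = -5.083%, loss ≈ 5132 × 5.083/100 ≈ 261.
Year 2009: gap = -1.7 × (5.89 - 3.87) = -3.434%, loss ≈ 5132 × 3.434/100 ≈ 176.
Year 2010: gap = -1.7 × (5.99 - 3.87) = -3.604%, loss ≈ 5132 × 3.604/100 ≈ 185.
Year 2011: gap = -1.7 × (7.85 - 3.87) = -6.766%, loss ≈ 5132 × 6.766/100 ≈ 347.
Total lost output = 427 + 261 + 176 + 185 + 347 = 1396 billion.

€1,396 billion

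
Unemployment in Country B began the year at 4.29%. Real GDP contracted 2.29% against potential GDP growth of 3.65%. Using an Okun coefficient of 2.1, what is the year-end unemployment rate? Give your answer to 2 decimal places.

7.12%

Growth-rate Okun's law: g_Y = g_Y* - β × Δu, so Δu = (g_Y* - g_Y)/β.
Δu = (3.65 + 2.29)/2.1 = 5.94/2.1 = 2.83 percentage points.
Year-end unemployment = 4.29 + 2.83 = 7.12%.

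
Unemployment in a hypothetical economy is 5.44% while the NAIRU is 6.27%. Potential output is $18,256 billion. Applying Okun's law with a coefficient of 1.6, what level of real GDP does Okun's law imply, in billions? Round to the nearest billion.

$18,498 billion

Unemployment gap = 5.44 - 6.27 = -0.83 points, so the output gap is -1.6 × (-0.83) = 1.328%.
Actual GDP = 18256 × (1 + 1.328/100) = 18256 × 1.01328 ≈ 18498 billion.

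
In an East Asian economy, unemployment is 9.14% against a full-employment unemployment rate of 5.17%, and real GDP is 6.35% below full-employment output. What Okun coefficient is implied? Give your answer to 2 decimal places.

β ≈ 1.60

Okun's law: output gap = -β × (u - u*).
-6.35 = -β × (9.14 - 5.17) = -β × 3.97, so β = 6.35/3.97 = 1.60.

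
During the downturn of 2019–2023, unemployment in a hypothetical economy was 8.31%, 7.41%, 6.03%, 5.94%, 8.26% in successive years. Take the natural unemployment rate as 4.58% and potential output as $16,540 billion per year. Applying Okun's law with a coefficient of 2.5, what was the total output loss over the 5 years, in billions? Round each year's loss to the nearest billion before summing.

Year 2019: gap = -2.5 × (8.31 - 4.58) = -9.325%, loss ≈ 16540 × 9.325/100 ≈ 1542.
Year 2020: gap = -2.5 × (7.41 - 4.58) = -7.075%, loss ≈ 16540 × 7.075/100 ≈ 1170.
Year 2021: gap = -2.5 × (6.03 - 4.58) = -3.625%, loss ≈ 16540 × 3.625/100 ≈ 600.
Year 2022: gap = -2.5 × (5.94 - 4.58) = -3.4%, loss ≈ 16540 × 3.4/100 ≈ 562.
Year 2023: gap = -2.5 × (8.26 - 4.58) = -9.2%, loss ≈ 16540 × 9.2/100 ≈ 1522.
Total lost output = 1542 + 1170 + 600 + 562 + 1522 = 5396 billion.

$5,396 billion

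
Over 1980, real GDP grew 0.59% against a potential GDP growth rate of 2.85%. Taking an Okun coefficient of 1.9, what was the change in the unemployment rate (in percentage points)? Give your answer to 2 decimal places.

Growth-rate Okun's law: g_Y = g_Y* - β × Δu, so Δu = (g_Y* - g_Y)/β.
Δu = (2.85 - 0.59)/1.9 = 2.26/1.9 = 1.19 percentage points.

1.19 percentage points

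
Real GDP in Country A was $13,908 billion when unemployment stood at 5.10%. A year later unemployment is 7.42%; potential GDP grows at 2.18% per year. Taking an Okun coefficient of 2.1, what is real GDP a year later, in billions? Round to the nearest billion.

$13,534 billion

Δu = 7.42 - 5.1 = 2.32 points.
Okun's law (growth form): g_Y = g_Y* - β × Δu = 2.18 - 2.1 × (2.32) = 2.18 - 4.872 = -2.692%.
Real GDP in the next year = 13908 × (1 - 2.692/100) = 13908 × 0.97308 ≈ 13534 billion.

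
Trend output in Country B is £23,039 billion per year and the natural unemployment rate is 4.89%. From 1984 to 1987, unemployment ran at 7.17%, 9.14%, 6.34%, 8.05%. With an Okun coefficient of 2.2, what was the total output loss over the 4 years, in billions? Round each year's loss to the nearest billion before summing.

Year 1984: gap = -2.2 × (7.17 - 4.89) = -5.016%, loss ≈ 23039 × 5.016/100 ≈ 1156.
Year 1985: gap = -2.2 × (9.14 - 4.89) = -9.35%, loss ≈ 23039 × 9.35/100 ≈ 2154.
Year 1986: gap = -2.2 × (6.34 - 4.89) = -3.19%, loss ≈ 23039 × 3.19/100 ≈ 735.
Year 1987: gap = -2.2 × (8.05 - 4.89) = -6.952%, loss ≈ 23039 × 6.952/100 ≈ 1602.
Total lost output = 1156 + 2154 + 735 + 1602 = 5647 billion.

£5,647 billion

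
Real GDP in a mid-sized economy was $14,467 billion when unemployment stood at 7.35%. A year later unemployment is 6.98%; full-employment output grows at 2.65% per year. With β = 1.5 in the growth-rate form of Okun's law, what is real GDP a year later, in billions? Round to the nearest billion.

$14,931 billion

Δu = 6.98 - 7.35 = -0.37 points.
Okun's law (growth form): g_Y = g_Y* - β × Δu = 2.65 - 1.5 × (-0.37) = 2.65 + 0.555 = 3.205%.
Real GDP in the next year = 14467 × (1 + 3.205/100) = 14467 × 1.03205 ≈ 14931 billion.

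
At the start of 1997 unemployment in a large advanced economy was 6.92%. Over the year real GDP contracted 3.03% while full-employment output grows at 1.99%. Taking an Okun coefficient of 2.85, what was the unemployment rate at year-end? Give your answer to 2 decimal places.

Growth-rate Okun's law: g_Y = g_Y* - β × Δu, so Δu = (g_Y* - g_Y)/β.
Δu = (1.99 + 3.03)/2.85 = 5.02/2.85 = 1.76 percentage points.
Year-end unemployment = 6.92 + 1.76 = 8.68%.

8.68%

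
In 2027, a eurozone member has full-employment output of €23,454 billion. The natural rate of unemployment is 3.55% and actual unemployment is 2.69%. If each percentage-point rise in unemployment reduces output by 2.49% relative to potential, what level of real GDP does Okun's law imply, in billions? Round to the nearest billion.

Unemployment gap = 2.69 - 3.55 = -0.86 points, so the output gap is -2.49 × (-0.86) = 2.1414%.
Actual GDP = 23454 × (1 + 2.1414/100) = 23454 × 1.021414 ≈ 23956 billion.

€23,956 billion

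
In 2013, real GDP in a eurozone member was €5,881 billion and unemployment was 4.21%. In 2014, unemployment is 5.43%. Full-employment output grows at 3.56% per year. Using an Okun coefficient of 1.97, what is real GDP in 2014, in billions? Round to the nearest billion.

€5,949 billion

Δu = 5.43 - 4.21 = 1.22 points.
Okun's law (growth form): g_Y = g_Y* - β × Δu = 3.56 - 1.97 × (1.22) = 3.56 - 2.4034 = 1.1566%.
Real GDP in the next year = 5881 × (1 + 1.1566/100) = 5881 × 1.011566 ≈ 5949 billion.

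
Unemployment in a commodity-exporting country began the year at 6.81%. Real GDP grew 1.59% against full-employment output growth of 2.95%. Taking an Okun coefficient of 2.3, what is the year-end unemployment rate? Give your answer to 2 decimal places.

7.40%

Growth-rate Okun's law: g_Y = g_Y* - β × Δu, so Δu = (g_Y* - g_Y)/β.
Δu = (2.95 - 1.59)/2.3 = 1.36/2.3 = 0.59 percentage points.
Year-end unemployment = 6.81 + 0.59 = 7.40%.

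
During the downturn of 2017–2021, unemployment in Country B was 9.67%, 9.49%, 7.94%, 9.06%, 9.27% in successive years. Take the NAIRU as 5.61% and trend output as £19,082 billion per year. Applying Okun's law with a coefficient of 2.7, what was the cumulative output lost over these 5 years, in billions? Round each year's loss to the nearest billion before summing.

£8,954 billion

Year 2017: gap = -2.7 × (9.67 - 5.61) = -10.962%, loss ≈ 19082 × 10.962/100 ≈ 2092.
Year 2018: gap = -2.7 × (9.49 - 5.61) = -10.476%, loss ≈ 19082 × 10.476/100 ≈ 1999.
Year 2019: gap = -2.7 × (7.94 - 5.61) = -6.291%, loss ≈ 19082 × 6.291/100 ≈ 1200.
Year 2020: gap = -2.7 × (9.06 - 5.61) = -9.315%, loss ≈ 19082 × 9.315/100 ≈ 1777.
Year 2021: gap = -2.7 × (9.27 - 5.61) = -9.882%, loss ≈ 19082 × 9.882/100 ≈ 1886.
Total lost output = 2092 + 1999 + 1200 + 1777 + 1886 = 8954 billion.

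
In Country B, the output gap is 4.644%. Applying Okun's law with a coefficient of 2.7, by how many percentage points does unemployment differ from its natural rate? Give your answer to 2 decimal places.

Okun's law: output gap = -β × (u - u*), so u - u* = -(output gap)/β.
u - u* = -(4.644)/2.7 = -1.72 percentage points.

-1.72 percentage points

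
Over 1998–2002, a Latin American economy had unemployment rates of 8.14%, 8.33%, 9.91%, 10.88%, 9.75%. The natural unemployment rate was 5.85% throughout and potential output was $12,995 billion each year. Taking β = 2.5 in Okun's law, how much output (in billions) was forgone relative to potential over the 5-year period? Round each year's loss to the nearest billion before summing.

$5,770 billion

Year 1998: gap = -2.5 × (8.14 - 5.85) = -5.725%, loss ≈ 12995 × 5.725/100 ≈ 744.
Year 1999: gap = -2.5 × (8.33 - 5.85) = -6.2%, loss ≈ 12995 × 6.2/100 ≈ 806.
Year 2000: gap = -2.5 × (9.91 - 5.85) = -10.15%, loss ≈ 12995 × 10.15/100 ≈ 1319.
Year 2001: gap = -2.5 × (10.88 - 5.85) = -12.575%, loss ≈ 12995 × 12.575/100 ≈ 1634.
Year 2002: gap = -2.5 × (9.75 - 5.85) = -9.75%, loss ≈ 12995 × 9.75/100 ≈ 1267.
Total lost output = 744 + 806 + 1319 + 1634 + 1267 = 5770 billion.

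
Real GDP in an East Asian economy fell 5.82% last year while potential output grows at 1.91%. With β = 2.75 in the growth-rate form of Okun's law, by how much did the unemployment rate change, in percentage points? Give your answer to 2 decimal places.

Growth-rate Okun's law: g_Y = g_Y* - β × Δu, so Δu = (g_Y* - g_Y)/β.
Δu = (1.91 + 5.82)/2.75 = 7.73/2.75 = 2.81 percentage points.

2.81 percentage points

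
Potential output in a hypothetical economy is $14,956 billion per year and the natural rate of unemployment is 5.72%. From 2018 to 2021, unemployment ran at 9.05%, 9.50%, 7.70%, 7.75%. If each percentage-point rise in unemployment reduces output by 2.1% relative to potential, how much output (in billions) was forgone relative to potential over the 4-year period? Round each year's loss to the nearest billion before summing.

$3,493 billion

Year 2018: gap = -2.1 × (9.05 - 5.72) = -6.993%, loss ≈ 14956 × 6.993/100 ≈ 1046.
Year 2019: gap = -2.1 × (9.5 - 5.72) = -7.938%, loss ≈ 14956 × 7.938/100 ≈ 1187.
Year 2020: gap = -2.1 × (7.7 - 5.72) = -4.158%, loss ≈ 14956 × 4.158/100 ≈ 622.
Year 2021: gap = -2.1 × (7.75 - 5.72) = -4.263%, loss ≈ 14956 × 4.263/100 ≈ 638.
Total lost output = 1046 + 1187 + 622 + 638 = 3493 billion.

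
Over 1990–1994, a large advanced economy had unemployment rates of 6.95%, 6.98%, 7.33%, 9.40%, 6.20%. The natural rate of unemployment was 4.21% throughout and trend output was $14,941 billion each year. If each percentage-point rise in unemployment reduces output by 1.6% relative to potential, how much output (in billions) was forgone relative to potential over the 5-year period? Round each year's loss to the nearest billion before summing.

Year 1990: gap = -1.6 × (6.95 - 4.21) = -4.384%, loss ≈ 14941 × 4.384/100 ≈ 655.
Year 1991: gap = -1.6 × (6.98 - 4.21) = -4.432%, loss ≈ 14941 × 4.432/100 ≈ 662.
Year 1992: gap = -1.6 × (7.33 - 4.21) = -4.992%, loss ≈ 14941 × 4.992/100 ≈ 746.
Year 1993: gap = -1.6 × (9.4 - 4.21) = -8.304%, loss ≈ 14941 × 8.304/100 ≈ 1241.
Year 1994: gap = -1.6 × (6.2 - 4.21) = -3.184%, loss ≈ 14941 × 3.184/100 ≈ 476.
Total lost output = 655 + 662 + 746 + 1241 + 476 = 3780 billion.

$3,780 billion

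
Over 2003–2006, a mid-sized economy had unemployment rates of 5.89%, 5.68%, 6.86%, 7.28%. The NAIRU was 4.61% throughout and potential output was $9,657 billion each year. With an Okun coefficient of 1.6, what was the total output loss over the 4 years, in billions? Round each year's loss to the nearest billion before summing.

$1,124 billion

Year 2003: gap = -1.6 × (5.89 - 4.61) = -2.048%, loss ≈ 9657 × 2.048/100 ≈ 198.
Year 2004: gap = -1.6 × (5.68 - 4.61) = -1.712%, loss ≈ 9657 × 1.712/100 ≈ 165.
Year 2005: gap = -1.6 × (6.86 - 4.61) = -3.6%, loss ≈ 9657 × 3.6/100 ≈ 348.
Year 2006: gap = -1.6 × (7.28 - 4.61) = -4.272%, loss ≈ 9657 × 4.272/100 ≈ 413.
Total lost output = 198 + 165 + 348 + 413 = 1124 billion.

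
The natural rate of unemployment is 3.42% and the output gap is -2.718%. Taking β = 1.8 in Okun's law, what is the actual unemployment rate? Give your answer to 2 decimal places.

4.93%

From Okun's law, u - u* = -(output gap)/β = -(-2.718)/1.8 = 1.51 points.
So u = 3.42 + 1.51 = 4.93%.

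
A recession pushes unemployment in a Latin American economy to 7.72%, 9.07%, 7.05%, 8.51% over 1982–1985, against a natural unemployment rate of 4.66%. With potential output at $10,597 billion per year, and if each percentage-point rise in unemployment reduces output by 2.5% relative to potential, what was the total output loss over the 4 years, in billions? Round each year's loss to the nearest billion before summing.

$3,632 billion

Year 1982: gap = -2.5 × (7.72 - 4.66) = -7.65%, loss ≈ 10597 × 7.65/100 ≈ 811.
Year 1983: gap = -2.5 × (9.07 - 4.66) = -11.025%, loss ≈ 10597 × 11.025/100 ≈ 1168.
Year 1984: gap = -2.5 × (7.05 - 4.66) = -5.975%, loss ≈ 10597 × 5.975/100 ≈ 633.
Year 1985: gap = -2.5 × (8.51 - 4.66) = -9.625%, loss ≈ 10597 × 9.625/100 ≈ 1020.
Total lost output = 811 + 1168 + 633 + 1020 = 3632 billion.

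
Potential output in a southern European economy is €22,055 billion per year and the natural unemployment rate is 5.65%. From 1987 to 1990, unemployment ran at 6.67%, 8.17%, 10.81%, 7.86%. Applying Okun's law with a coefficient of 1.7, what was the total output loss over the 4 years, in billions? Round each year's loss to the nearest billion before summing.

€4,091 billion

Year 1987: gap = -1.7 × (6.67 - 5.65) = -1.734%, loss ≈ 22055 × 1.734/100 ≈ 382.
Year 1988: gap = -1.7 × (8.17 - 5.65) = -4.284%, loss ≈ 22055 × 4.284/100 ≈ 945.
Year 1989: gap = -1.7 × (10.81 - 5.65) = -8.772%, loss ≈ 22055 × 8.772/100 ≈ 1935.
Year 1990: gap = -1.7 × (7.86 - 5.65) = -3.757%, loss ≈ 22055 × 3.757/100 ≈ 829.
Total lost output = 382 + 945 + 1935 + 829 = 4091 billion.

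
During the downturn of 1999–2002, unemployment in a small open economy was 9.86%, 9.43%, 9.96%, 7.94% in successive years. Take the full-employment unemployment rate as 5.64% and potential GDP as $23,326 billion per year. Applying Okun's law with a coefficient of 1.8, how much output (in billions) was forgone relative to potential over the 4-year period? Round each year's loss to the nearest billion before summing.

$6,143 billion

Year 1999: gap = -1.8 × (9.86 - 5.64) = -7.596%, loss ≈ 23326 × 7.596/100 ≈ 1772.
Year 2000: gap = -1.8 × (9.43 - 5.64) = -6.822%, loss ≈ 23326 × 6.822/100 ≈ 1591.
Year 2001: gap = -1.8 × (9.96 - 5.64) = -7.776%, loss ≈ 23326 × 7.776/100 ≈ 1814.
Year 2002: gap = -1.8 × (7.94 - 5.64) = -4.14%, loss ≈ 23326 × 4.14/100 ≈ 966.
Total lost output = 1772 + 1591 + 1814 + 966 = 6143 billion.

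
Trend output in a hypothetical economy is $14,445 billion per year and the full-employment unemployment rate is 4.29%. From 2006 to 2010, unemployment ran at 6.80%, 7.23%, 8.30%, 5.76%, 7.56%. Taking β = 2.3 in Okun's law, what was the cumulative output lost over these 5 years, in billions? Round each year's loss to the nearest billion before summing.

Year 2006: gap = -2.3 × (6.8 - 4.29) = -5.773%, loss ≈ 14445 × 5.773/100 ≈ 834.
Year 2007: gap = -2.3 × (7.23 - 4.29) = -6.762%, loss ≈ 14445 × 6.762/100 ≈ 977.
Year 2008: gap = -2.3 × (8.3 - 4.29) = -9.223%, loss ≈ 14445 × 9.223/100 ≈ 1332.
Year 2009: gap = -2.3 × (5.76 - 4.29) = -3.381%, loss ≈ 14445 × 3.381/100 ≈ 488.
Year 2010: gap = -2.3 × (7.56 - 4.29) = -7.521%, loss ≈ 14445 × 7.521/100 ≈ 1086.
Total lost output = 834 + 977 + 1332 + 488 + 1086 = 4717 billion.

$4,717 billion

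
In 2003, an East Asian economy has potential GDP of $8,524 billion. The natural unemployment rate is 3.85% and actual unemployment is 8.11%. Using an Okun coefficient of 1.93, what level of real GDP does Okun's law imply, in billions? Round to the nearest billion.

$7,823 billion

Unemployment gap = 8.11 - 3.85 = 4.26 points, so the output gap is -1.93 × 4.26 = -8.2218%.
Actual GDP = 8524 × (1 - 8.2218/100) = 8524 × 0.917782 ≈ 7823 billion.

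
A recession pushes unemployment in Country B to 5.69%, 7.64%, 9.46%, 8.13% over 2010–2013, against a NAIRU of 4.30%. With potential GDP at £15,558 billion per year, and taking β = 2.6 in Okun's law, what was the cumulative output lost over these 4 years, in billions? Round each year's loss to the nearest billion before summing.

Year 2010: gap = -2.6 × (5.69 - 4.3) = -3.614%, loss ≈ 15558 × 3.614/100 ≈ 562.
Year 2011: gap = -2.6 × (7.64 - 4.3) = -8.684%, loss ≈ 15558 × 8.684/100 ≈ 1351.
Year 2012: gap = -2.6 × (9.46 - 4.3) = -13.416%, loss ≈ 15558 × 13.416/100 ≈ 2087.
Year 2013: gap = -2.6 × (8.13 - 4.3) = -9.958%, loss ≈ 15558 × 9.958/100 ≈ 1549.
Total lost output = 562 + 1351 + 2087 + 1549 = 5549 billion.

£5,549 billion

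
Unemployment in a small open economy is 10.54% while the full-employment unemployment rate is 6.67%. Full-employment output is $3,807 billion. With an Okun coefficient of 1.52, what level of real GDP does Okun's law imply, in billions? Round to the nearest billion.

Unemployment gap = 10.54 - 6.67 = 3.87 points, so the output gap is -1.52 × 3.87 = -5.8824%.
Actual GDP = 3807 × (1 - 5.8824/100) = 3807 × 0.941176 ≈ 3583 billion.

$3,583 billion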